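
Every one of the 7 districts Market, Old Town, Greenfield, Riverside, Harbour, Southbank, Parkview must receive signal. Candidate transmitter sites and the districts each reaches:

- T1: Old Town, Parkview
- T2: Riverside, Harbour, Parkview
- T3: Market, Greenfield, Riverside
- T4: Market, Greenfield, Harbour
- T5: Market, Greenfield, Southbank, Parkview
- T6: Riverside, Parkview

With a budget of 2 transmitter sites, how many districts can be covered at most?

6

Choosing T2, T5 covers {Market, Greenfield, Riverside, Harbour, Southbank, Parkview} — 6 districts.
No choice of 2 transmitter sites does better; here Old Town is left uncovered.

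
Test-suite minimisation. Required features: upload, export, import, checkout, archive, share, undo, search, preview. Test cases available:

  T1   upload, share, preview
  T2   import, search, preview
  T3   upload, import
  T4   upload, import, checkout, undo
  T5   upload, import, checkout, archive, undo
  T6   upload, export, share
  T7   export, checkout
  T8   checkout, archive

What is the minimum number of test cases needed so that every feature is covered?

3

T2, T5, T6 together cover {upload, export, import, checkout, archive, share, undo, search, preview} — every feature.
No 2 of the 8 test cases cover everything (all 28 pairs fall short), so 3 is minimum.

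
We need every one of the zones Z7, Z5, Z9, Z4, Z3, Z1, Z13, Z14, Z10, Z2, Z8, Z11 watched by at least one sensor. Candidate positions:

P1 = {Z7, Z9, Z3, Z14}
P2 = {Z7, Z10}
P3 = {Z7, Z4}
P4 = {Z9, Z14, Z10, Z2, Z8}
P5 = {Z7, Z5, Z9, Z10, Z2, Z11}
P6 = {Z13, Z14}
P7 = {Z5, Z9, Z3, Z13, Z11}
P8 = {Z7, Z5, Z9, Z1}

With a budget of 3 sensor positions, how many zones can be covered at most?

11

Choosing P3, P4, P7 covers {Z7, Z5, Z9, Z4, Z3, Z13, Z14, Z10, Z2, Z8, Z11} — 11 zones.
No choice of 3 sensor positions does better; here Z1 is left uncovered.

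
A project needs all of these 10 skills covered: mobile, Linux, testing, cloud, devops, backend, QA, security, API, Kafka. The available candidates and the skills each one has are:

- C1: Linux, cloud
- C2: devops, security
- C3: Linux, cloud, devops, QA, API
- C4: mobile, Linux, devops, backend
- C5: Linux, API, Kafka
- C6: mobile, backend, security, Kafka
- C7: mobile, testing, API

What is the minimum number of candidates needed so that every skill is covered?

3

C3, C6, C7 together cover {mobile, Linux, testing, cloud, devops, backend, QA, security, API, Kafka} — every skill.
No 2 of the 7 candidates cover everything (all 21 pairs fall short), so 3 is minimum.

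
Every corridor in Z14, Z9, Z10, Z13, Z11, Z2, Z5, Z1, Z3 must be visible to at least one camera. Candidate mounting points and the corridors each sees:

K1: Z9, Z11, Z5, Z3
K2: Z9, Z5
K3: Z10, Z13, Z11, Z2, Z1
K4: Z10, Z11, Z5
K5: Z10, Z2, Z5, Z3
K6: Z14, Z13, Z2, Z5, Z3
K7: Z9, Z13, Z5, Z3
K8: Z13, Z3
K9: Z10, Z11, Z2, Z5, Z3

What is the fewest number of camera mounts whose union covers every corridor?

K1, K3, K6 together cover {Z14, Z9, Z10, Z13, Z11, Z2, Z5, Z1, Z3} — every corridor.
No 2 of the 9 camera mounts cover everything (all 36 pairs fall short), so 3 is minimum.

3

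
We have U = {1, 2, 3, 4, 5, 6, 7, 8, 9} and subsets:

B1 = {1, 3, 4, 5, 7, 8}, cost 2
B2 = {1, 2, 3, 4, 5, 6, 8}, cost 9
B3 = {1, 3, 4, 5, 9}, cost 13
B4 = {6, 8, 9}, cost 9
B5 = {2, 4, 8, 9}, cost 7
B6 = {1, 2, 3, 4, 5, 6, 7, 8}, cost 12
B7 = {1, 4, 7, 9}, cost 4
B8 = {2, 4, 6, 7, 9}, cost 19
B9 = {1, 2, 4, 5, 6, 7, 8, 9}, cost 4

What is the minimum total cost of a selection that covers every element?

B1, B9 cover every element at cost 2 + 4 = 6.
Any cover uses at least 2 sets; among all covering selections none totals below 6.

6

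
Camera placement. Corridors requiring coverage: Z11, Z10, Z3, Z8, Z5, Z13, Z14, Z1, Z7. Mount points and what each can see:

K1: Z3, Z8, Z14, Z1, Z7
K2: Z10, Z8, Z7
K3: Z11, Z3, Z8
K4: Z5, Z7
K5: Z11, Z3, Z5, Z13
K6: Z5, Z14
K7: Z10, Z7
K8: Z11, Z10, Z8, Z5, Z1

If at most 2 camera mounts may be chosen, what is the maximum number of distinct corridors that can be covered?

Choosing K1, K5 covers {Z11, Z3, Z8, Z5, Z13, Z14, Z1, Z7} — 8 corridors.
No choice of 2 camera mounts does better; here Z10 is left uncovered.

8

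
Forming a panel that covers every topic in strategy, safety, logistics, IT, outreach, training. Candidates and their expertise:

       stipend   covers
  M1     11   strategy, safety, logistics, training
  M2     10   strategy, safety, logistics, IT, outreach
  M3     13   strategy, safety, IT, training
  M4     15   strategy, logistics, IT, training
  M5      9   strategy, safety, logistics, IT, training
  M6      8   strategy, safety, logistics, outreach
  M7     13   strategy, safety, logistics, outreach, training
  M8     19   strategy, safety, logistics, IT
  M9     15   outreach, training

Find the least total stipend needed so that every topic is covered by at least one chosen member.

17

M5, M6 cover every topic at stipend 9 + 8 = 17.
Any cover uses at least 2 members; among all covering selections none totals below 17.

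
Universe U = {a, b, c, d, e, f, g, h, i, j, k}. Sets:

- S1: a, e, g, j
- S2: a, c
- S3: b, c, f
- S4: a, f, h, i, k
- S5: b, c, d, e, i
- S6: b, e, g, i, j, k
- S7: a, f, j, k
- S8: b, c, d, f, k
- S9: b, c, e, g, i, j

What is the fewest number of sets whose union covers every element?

3

S1, S4, S5 together cover {a, b, c, d, e, f, g, h, i, j, k} — every element.
No 2 of the 9 sets cover everything (all 36 pairs fall short), so 3 is minimum.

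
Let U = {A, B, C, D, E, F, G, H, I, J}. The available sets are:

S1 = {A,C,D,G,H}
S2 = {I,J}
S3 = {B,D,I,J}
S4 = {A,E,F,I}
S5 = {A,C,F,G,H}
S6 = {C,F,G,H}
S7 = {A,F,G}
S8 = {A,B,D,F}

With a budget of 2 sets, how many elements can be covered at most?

Choosing S3, S5 covers {A, B, C, D, F, G, H, I, J} — 9 elements.
No choice of 2 sets does better; here E is left uncovered.

9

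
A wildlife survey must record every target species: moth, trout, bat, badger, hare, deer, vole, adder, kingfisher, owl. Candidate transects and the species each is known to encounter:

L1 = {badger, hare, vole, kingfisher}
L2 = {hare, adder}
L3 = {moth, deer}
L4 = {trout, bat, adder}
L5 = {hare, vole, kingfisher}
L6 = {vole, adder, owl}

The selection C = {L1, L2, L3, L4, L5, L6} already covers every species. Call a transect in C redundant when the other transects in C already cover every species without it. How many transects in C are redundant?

2

Drop L1: badger uncovered — not redundant.
Drop L2: the rest still cover every species — redundant.
Drop L3: moth, deer uncovered — not redundant.
Drop L4: trout, bat uncovered — not redundant.
Drop L5: the rest still cover every species — redundant.
Drop L6: owl uncovered — not redundant.
2 redundant: L2, L5.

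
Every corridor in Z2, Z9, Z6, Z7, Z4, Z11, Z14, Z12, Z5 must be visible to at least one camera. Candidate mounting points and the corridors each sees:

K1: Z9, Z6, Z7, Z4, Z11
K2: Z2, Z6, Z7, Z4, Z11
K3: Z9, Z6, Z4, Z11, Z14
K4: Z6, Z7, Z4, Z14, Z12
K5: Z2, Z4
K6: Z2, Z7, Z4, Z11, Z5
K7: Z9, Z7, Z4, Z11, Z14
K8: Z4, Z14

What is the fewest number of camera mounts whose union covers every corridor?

3

K1, K4, K6 together cover {Z2, Z9, Z6, Z7, Z4, Z11, Z14, Z12, Z5} — every corridor.
No 2 of the 8 camera mounts cover everything (all 28 pairs fall short), so 3 is minimum.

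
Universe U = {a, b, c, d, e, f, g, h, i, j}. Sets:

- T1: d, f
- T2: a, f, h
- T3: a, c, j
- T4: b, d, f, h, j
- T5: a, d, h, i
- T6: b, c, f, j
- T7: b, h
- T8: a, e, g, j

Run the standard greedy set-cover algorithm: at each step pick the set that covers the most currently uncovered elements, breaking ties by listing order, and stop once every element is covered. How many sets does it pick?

Pick 1: T4 covers 5 new elements (b, d, f, h, j).
Pick 2: T8 covers 3 new elements (a, e, g).
Pick 3: T3 covers 1 new elements (c).
Pick 4: T5 covers 1 new elements (i).
Greedy uses 4 sets. (The true minimum is 3.)

4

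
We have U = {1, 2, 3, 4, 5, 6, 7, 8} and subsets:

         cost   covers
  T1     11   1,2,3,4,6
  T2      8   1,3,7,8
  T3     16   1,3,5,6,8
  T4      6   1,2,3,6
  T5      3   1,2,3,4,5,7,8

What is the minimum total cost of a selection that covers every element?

T4, T5 cover every element at cost 6 + 3 = 9.
Any cover uses at least 2 sets; among all covering selections none totals below 9.

9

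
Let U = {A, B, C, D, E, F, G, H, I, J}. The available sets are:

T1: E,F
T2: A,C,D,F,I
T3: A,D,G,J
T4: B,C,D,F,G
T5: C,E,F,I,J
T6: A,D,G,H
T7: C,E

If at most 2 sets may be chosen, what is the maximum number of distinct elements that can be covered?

9

Choosing T5, T6 covers {A, C, D, E, F, G, H, I, J} — 9 elements.
No choice of 2 sets does better; here B is left uncovered.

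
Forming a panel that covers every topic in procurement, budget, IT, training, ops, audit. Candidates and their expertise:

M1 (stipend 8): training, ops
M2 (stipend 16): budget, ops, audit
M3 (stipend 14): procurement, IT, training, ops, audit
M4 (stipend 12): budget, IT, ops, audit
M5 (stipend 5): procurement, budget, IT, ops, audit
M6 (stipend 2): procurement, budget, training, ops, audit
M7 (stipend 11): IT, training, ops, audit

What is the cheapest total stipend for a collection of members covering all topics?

7

M5, M6 cover every topic at stipend 5 + 2 = 7.
Any cover uses at least 2 members; among all covering selections none totals below 7.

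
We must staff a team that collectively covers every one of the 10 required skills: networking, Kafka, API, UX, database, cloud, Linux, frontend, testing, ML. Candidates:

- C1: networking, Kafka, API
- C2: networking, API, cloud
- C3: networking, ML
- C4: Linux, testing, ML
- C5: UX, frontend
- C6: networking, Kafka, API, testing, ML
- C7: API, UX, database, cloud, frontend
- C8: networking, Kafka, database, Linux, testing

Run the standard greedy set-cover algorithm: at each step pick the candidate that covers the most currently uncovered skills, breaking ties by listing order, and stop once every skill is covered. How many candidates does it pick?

3

Pick 1: C6 covers 5 new skills (networking, Kafka, API, testing, ML).
Pick 2: C7 covers 4 new skills (UX, database, cloud, frontend).
Pick 3: C4 covers 1 new skills (Linux).
Greedy uses 3 candidates.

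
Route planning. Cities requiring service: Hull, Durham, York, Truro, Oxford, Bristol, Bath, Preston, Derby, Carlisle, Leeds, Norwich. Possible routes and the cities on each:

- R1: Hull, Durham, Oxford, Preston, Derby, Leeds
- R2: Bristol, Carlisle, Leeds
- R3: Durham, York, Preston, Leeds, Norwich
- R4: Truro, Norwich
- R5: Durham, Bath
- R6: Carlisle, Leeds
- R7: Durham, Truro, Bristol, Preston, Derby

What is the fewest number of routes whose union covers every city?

R1, R2, R3, R4, R5 together cover {Hull, Durham, York, Truro, Oxford, Bristol, Bath, Preston, Derby, Carlisle, Leeds, Norwich} — every city.
No 4 of the 7 routes cover everything (all 35 size-4 selections fall short), so 5 is minimum.

5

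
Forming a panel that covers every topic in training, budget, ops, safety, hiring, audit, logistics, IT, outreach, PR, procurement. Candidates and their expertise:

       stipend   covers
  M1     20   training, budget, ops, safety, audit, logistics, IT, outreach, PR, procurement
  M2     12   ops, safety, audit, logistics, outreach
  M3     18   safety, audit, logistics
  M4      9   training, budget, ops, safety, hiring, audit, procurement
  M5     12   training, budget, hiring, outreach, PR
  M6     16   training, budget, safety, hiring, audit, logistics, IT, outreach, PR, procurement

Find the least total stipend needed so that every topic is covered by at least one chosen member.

M4, M6 cover every topic at stipend 9 + 16 = 25.
Any cover uses at least 2 members; among all covering selections none totals below 25.

25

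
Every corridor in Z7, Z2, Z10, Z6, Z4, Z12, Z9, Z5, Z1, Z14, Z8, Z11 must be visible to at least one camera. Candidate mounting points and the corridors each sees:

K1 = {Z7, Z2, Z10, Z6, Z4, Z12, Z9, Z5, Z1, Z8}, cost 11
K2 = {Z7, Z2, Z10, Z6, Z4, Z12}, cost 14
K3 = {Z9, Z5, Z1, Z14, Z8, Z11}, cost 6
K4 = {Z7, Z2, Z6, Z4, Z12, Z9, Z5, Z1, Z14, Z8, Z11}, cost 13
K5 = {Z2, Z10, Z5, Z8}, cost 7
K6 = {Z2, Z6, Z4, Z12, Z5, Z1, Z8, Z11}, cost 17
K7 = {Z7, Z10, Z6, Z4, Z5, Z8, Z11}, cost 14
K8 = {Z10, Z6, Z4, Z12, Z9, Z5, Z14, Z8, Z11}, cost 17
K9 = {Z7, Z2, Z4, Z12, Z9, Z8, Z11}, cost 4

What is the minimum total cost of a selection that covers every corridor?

K1, K3 cover every corridor at cost 11 + 6 = 17.
Any cover uses at least 2 camera mounts; among all covering selections none totals below 17.
Greedy by coverage-per-cost would pick K9, K3, K1 for 21 — worse than the optimum 17.

17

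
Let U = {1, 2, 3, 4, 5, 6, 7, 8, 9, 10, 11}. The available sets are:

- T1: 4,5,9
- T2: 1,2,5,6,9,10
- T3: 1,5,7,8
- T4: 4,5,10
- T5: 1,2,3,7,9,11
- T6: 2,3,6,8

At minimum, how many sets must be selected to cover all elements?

T4, T5, T6 together cover {1, 2, 3, 4, 5, 6, 7, 8, 9, 10, 11} — every element.
No 2 of the 6 sets cover everything (all 15 pairs fall short), so 3 is minimum.

3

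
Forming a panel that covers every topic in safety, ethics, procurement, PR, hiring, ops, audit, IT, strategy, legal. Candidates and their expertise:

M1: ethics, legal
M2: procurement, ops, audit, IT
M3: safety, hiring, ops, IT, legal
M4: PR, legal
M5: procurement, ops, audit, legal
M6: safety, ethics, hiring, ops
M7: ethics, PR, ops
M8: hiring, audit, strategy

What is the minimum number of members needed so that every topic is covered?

4

M2, M3, M7, M8 together cover {safety, ethics, procurement, PR, hiring, ops, audit, IT, strategy, legal} — every topic.
No 3 of the 8 members cover everything (all 56 triples fall short), so 4 is minimum.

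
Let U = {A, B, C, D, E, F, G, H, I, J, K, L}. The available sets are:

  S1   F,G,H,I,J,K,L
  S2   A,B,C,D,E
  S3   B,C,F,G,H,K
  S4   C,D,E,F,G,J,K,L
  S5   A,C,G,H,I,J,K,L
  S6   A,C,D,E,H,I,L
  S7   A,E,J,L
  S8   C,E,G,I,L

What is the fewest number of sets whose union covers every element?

S1, S2 together cover {A, B, C, D, E, F, G, H, I, J, K, L} — every element.
No single set contains all 12 elements, so 2 is optimal.
Greedy (largest uncovered first) would take S4, S5, S2 — 3 sets — but 2 suffice.

2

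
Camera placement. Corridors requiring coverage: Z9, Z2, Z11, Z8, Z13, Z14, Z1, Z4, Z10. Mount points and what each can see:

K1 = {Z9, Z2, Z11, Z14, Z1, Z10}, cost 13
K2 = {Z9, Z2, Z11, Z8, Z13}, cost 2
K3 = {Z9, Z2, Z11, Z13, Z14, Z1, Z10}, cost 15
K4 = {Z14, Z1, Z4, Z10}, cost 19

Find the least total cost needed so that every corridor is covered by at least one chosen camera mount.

21

K2, K4 cover every corridor at cost 2 + 19 = 21.
Any cover uses at least 2 camera mounts; among all covering selections none totals below 21.
Greedy by coverage-per-cost would pick K2, K1, K4 for 34 — worse than the optimum 21.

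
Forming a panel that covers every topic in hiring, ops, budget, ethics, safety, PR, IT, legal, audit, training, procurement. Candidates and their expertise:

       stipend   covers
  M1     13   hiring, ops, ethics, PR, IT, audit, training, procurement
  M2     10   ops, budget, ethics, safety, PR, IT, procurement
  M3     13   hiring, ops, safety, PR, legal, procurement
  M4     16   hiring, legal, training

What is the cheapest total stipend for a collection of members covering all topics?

36

M1, M2, M3 cover every topic at stipend 13 + 10 + 13 = 36.
Any cover uses at least 3 members; among all covering selections none totals below 36.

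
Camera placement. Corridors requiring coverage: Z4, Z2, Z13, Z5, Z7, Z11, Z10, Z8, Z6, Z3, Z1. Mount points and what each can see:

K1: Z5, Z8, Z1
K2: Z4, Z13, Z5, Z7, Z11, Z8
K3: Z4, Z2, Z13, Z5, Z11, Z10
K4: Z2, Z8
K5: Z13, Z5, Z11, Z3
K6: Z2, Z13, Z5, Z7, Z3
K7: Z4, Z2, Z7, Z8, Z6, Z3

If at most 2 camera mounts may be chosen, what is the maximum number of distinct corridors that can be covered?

10

Choosing K3, K7 covers {Z4, Z2, Z13, Z5, Z7, Z11, Z10, Z8, Z6, Z3} — 10 corridors.
No choice of 2 camera mounts does better; here Z1 is left uncovered.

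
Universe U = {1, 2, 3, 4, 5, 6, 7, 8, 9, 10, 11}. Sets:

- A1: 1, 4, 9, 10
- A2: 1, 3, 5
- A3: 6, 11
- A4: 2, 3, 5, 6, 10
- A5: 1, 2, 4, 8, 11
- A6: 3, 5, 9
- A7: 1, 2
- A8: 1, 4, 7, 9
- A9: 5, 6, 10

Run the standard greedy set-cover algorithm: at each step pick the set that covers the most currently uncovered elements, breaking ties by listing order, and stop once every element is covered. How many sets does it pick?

Pick 1: A4 covers 5 new elements (2, 3, 5, 6, 10).
Pick 2: A5 covers 4 new elements (1, 4, 8, 11).
Pick 3: A8 covers 2 new elements (7, 9).
Greedy uses 3 sets.

3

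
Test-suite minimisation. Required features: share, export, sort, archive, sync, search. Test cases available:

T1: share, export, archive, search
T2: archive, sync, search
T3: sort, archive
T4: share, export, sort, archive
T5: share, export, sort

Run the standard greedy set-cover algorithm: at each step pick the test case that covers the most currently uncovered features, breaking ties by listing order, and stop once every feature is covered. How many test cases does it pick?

3

Pick 1: T1 covers 4 new features (share, export, archive, search).
Pick 2: T2 covers 1 new features (sync).
Pick 3: T3 covers 1 new features (sort).
Greedy uses 3 test cases. (The true minimum is 2.)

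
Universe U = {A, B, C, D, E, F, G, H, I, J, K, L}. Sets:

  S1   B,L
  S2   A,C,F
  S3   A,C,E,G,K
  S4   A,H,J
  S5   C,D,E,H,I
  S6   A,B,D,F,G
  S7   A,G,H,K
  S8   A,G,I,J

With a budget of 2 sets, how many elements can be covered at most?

9

Choosing S5, S6 covers {A, B, C, D, E, F, G, H, I} — 9 elements.
No choice of 2 sets does better; here J, K, L are left uncovered.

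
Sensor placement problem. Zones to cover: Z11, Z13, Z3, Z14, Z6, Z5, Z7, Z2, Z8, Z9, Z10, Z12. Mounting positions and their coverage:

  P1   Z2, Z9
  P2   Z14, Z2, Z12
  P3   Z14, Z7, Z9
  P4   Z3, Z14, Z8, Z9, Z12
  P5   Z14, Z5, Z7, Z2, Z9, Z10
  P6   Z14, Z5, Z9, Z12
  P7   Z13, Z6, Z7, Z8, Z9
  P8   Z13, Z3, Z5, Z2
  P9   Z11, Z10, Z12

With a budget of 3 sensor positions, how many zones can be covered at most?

Choosing P4, P5, P7 covers {Z13, Z3, Z14, Z6, Z5, Z7, Z2, Z8, Z9, Z10, Z12} — 11 zones.
No choice of 3 sensor positions does better; here Z11 is left uncovered.

11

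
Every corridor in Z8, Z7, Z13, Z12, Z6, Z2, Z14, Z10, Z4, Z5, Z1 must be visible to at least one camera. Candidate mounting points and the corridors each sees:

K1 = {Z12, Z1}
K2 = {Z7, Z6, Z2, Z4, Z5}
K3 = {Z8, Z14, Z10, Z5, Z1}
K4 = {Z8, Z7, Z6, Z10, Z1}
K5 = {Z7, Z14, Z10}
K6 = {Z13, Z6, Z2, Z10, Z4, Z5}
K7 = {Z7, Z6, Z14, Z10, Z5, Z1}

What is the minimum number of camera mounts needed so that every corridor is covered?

K1, K2, K3, K6 together cover {Z8, Z7, Z13, Z12, Z6, Z2, Z14, Z10, Z4, Z5, Z1} — every corridor.
No 3 of the 7 camera mounts cover everything (all 35 triples fall short), so 4 is minimum.

4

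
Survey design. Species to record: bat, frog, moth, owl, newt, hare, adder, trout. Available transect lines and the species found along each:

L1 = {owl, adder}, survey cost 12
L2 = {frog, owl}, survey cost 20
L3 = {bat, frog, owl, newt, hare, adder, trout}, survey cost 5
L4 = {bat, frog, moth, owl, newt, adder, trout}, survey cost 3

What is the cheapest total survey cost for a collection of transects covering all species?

L3, L4 cover every species at survey cost 5 + 3 = 8.
Any cover uses at least 2 transects; among all covering selections none totals below 8.

8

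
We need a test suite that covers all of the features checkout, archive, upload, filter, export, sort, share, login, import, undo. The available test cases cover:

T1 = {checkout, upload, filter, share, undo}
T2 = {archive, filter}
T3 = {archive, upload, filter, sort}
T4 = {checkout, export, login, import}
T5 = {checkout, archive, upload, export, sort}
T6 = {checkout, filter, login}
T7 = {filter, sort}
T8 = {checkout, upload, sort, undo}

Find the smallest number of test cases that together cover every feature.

T1, T3, T4 together cover {checkout, archive, upload, filter, export, sort, share, login, import, undo} — every feature.
No 2 of the 8 test cases cover everything (all 28 pairs fall short), so 3 is minimum.

3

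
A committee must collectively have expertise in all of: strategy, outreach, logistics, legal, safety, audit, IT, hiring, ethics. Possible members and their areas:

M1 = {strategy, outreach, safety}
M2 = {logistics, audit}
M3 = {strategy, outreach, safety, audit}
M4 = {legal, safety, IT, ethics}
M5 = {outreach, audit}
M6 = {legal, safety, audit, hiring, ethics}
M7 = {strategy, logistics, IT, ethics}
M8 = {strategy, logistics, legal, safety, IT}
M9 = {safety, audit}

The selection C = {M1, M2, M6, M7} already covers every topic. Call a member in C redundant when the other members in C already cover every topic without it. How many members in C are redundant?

1

Drop M1: outreach uncovered — not redundant.
Drop M2: the rest still cover every topic — redundant.
Drop M6: legal, hiring uncovered — not redundant.
Drop M7: IT uncovered — not redundant.
1 redundant: M2.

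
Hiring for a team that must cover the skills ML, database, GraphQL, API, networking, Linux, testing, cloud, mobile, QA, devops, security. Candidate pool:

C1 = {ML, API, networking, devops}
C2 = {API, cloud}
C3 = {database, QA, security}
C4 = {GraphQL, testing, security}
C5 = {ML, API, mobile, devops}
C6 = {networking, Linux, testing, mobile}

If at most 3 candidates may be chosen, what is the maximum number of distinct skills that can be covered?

Choosing C1, C3, C6 covers {ML, database, API, networking, Linux, testing, mobile, QA, devops, security} — 10 skills.
No choice of 3 candidates does better; here GraphQL, cloud are left uncovered.

10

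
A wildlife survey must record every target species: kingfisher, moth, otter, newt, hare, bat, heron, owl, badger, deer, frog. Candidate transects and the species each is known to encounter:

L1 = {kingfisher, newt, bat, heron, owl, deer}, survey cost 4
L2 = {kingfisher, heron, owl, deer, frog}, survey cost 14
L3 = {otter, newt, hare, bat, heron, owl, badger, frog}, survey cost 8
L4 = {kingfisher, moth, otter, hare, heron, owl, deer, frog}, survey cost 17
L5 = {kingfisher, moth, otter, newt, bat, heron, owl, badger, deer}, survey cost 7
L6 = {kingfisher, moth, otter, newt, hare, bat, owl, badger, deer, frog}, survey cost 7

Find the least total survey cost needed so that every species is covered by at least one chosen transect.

L1, L6 cover every species at survey cost 4 + 7 = 11.
Any cover uses at least 2 transects; among all covering selections none totals below 11.

11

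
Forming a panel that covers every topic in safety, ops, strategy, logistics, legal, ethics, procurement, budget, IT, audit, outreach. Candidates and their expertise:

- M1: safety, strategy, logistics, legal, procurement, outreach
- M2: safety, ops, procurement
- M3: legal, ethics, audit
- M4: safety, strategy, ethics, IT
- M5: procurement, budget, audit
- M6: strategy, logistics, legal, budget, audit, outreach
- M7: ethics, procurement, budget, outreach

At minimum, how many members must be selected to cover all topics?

3

M2, M4, M6 together cover {safety, ops, strategy, logistics, legal, ethics, procurement, budget, IT, audit, outreach} — every topic.
No 2 of the 7 members cover everything (all 21 pairs fall short), so 3 is minimum.
Greedy (largest uncovered first) would take M1, M3, M2, M4, M5 — 5 members — but 3 suffice.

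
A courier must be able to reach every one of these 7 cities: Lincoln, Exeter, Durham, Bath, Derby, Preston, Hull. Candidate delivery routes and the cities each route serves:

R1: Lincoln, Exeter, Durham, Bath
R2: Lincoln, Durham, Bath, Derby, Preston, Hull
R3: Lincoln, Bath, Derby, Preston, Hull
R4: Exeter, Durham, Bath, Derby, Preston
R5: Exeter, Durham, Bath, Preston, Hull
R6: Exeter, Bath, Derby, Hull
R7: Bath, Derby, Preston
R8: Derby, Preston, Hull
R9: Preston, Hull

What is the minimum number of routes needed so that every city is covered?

2

R1, R2 together cover {Lincoln, Exeter, Durham, Bath, Derby, Preston, Hull} — every city.
No single route contains all 7 cities, so 2 is optimal.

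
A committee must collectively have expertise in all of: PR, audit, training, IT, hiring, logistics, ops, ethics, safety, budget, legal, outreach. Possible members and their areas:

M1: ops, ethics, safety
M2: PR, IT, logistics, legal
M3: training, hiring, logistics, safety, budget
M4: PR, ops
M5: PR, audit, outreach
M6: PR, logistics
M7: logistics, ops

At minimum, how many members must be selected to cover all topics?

M1, M2, M3, M5 together cover {PR, audit, training, IT, hiring, logistics, ops, ethics, safety, budget, legal, outreach} — every topic.
No 3 of the 7 members cover everything (all 35 triples fall short), so 4 is minimum.

4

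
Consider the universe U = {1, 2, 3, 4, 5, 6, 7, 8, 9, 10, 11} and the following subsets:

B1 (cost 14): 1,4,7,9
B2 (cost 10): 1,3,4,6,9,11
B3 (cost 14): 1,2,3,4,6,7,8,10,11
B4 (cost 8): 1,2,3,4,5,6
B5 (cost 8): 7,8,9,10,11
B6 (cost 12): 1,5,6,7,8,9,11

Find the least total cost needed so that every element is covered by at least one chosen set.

16

B4, B5 cover every element at cost 8 + 8 = 16.
Any cover uses at least 2 sets; among all covering selections none totals below 16.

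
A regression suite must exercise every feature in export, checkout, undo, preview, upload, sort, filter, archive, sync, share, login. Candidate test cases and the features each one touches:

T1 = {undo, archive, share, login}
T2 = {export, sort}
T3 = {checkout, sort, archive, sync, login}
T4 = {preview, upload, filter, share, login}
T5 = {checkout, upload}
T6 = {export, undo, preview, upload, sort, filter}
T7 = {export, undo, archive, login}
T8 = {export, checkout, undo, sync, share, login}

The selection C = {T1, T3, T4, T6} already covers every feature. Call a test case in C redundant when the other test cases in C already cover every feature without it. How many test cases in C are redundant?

2

Drop T1: the rest still cover every feature — redundant.
Drop T3: checkout, sync uncovered — not redundant.
Drop T4: the rest still cover every feature — redundant.
Drop T6: export uncovered — not redundant.
2 redundant: T1, T4.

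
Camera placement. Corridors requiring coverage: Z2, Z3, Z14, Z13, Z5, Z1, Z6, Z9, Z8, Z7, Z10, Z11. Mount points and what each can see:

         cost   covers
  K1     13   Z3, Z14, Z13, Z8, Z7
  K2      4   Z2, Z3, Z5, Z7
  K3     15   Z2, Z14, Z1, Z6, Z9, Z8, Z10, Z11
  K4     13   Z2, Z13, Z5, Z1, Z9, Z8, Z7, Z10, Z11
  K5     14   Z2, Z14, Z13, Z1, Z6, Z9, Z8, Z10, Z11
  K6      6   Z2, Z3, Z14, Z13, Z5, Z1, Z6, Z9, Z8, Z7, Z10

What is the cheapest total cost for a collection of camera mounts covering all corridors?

K2, K5 cover every corridor at cost 4 + 14 = 18.
Any cover uses at least 2 camera mounts; among all covering selections none totals below 18.
Greedy by coverage-per-cost would pick K6, K4 for 19 — worse than the optimum 18.

18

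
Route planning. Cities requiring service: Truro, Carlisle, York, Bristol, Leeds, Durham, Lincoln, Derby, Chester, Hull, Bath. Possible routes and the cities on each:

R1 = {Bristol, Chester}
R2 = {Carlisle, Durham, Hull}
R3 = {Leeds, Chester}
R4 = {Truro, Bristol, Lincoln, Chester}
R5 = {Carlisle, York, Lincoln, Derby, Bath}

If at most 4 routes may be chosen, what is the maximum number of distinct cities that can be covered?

Choosing R2, R3, R4, R5 covers {Truro, Carlisle, York, Bristol, Leeds, Durham, Lincoln, Derby, Chester, Hull, Bath} — 11 cities.
That is all 11 cities.

11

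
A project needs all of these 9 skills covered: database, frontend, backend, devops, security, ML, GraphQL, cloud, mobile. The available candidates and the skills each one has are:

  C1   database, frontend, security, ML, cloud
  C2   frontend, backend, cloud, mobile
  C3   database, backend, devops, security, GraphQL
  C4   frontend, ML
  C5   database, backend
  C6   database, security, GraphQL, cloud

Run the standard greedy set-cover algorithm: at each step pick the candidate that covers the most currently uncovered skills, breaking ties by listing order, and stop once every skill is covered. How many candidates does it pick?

3

Pick 1: C1 covers 5 new skills (database, frontend, security, ML, cloud).
Pick 2: C3 covers 3 new skills (backend, devops, GraphQL).
Pick 3: C2 covers 1 new skills (mobile).
Greedy uses 3 candidates.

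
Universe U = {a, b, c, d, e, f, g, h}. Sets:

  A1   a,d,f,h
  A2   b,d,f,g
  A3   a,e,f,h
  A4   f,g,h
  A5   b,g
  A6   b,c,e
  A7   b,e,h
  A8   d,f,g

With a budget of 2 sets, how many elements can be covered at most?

Choosing A1, A6 covers {a, b, c, d, e, f, h} — 7 elements.
No choice of 2 sets does better; here g is left uncovered.

7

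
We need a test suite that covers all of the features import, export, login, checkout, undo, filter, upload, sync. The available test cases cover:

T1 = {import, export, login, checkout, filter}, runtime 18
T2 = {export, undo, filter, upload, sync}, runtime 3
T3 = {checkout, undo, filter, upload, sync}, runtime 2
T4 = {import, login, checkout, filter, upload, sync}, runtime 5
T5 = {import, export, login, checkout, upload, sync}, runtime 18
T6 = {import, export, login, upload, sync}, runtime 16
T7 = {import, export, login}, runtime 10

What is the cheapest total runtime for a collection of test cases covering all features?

T2, T4 cover every feature at runtime 3 + 5 = 8.
Any cover uses at least 2 test cases; among all covering selections none totals below 8.

8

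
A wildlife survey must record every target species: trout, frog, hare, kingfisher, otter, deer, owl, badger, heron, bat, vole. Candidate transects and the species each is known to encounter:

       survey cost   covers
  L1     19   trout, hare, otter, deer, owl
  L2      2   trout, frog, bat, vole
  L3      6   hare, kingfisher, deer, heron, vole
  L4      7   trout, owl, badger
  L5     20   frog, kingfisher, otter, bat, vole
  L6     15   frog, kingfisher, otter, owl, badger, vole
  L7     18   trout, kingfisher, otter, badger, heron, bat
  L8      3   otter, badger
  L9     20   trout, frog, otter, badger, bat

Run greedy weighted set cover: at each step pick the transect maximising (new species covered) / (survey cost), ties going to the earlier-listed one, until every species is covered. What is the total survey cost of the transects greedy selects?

18

Pick 1: L2 adds 4 new (trout, frog, bat, vole) at survey cost 2 (ratio 4/2).
Pick 2: L3 adds 4 new (hare, kingfisher, deer, heron) at survey cost 6 (ratio 4/6).
Pick 3: L8 adds 2 new (otter, badger) at survey cost 3 (ratio 2/3).
Pick 4: L4 adds 1 new (owl) at survey cost 7 (ratio 1/7).
Greedy total survey cost: 2 + 6 + 3 + 7 = 18.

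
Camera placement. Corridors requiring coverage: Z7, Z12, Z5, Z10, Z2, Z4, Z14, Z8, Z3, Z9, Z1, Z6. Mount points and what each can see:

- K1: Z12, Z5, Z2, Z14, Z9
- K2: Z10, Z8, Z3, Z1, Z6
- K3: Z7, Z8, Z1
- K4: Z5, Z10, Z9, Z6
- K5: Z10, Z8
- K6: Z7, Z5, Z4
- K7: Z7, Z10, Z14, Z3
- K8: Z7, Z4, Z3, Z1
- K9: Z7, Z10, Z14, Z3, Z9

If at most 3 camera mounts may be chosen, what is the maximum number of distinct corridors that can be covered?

12

Choosing K1, K2, K6 covers {Z7, Z12, Z5, Z10, Z2, Z4, Z14, Z8, Z3, Z9, Z1, Z6} — 12 corridors.
That is all 12 corridors.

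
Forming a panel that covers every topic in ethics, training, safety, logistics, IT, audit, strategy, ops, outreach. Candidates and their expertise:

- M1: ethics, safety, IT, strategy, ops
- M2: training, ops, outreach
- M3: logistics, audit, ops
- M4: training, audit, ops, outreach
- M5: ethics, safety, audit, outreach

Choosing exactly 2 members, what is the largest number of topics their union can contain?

8

Choosing M1, M4 covers {ethics, training, safety, IT, audit, strategy, ops, outreach} — 8 topics.
No choice of 2 members does better; here logistics is left uncovered.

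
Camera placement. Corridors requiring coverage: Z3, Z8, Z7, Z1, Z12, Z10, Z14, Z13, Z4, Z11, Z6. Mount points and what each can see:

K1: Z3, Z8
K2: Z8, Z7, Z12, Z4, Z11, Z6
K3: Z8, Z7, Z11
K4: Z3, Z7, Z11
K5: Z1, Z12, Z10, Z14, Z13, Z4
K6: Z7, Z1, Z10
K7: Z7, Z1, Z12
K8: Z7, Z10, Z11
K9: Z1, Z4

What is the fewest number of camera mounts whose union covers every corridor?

3

K1, K2, K5 together cover {Z3, Z8, Z7, Z1, Z12, Z10, Z14, Z13, Z4, Z11, Z6} — every corridor.
No 2 of the 9 camera mounts cover everything (all 36 pairs fall short), so 3 is minimum.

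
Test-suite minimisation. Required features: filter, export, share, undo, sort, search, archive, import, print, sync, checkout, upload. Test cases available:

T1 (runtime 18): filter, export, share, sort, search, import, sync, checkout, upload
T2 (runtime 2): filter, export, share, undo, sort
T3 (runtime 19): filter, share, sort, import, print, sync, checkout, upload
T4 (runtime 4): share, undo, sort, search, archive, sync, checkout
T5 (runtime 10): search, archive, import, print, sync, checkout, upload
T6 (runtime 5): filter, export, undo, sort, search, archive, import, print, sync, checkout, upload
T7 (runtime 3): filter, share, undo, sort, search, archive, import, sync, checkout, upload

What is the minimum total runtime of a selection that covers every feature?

7

T2, T6 cover every feature at runtime 2 + 5 = 7.
Any cover uses at least 2 test cases; among all covering selections none totals below 7.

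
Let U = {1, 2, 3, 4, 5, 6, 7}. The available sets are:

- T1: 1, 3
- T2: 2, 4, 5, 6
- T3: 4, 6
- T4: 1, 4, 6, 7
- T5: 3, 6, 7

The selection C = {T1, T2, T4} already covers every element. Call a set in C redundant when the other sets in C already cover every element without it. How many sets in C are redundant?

0

Drop T1: 3 uncovered — not redundant.
Drop T2: 2, 5 uncovered — not redundant.
Drop T4: 7 uncovered — not redundant.
None of the sets in C is redundant.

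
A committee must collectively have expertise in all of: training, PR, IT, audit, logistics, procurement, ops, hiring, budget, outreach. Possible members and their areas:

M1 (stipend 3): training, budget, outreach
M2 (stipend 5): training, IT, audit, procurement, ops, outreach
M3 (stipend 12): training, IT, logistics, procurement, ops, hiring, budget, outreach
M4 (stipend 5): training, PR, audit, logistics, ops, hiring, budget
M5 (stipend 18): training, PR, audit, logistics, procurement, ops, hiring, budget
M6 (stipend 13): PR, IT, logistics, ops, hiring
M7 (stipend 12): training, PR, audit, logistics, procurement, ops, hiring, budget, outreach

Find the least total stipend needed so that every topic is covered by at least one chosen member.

M2, M4 cover every topic at stipend 5 + 5 = 10.
Any cover uses at least 2 members; among all covering selections none totals below 10.

10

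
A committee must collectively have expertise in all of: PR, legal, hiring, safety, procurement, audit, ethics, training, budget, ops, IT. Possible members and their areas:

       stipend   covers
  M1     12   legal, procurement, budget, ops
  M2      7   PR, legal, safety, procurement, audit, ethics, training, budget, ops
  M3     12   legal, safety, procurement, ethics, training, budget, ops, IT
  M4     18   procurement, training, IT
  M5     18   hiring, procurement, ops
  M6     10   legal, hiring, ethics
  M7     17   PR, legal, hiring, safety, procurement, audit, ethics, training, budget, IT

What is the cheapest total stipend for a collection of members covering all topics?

24

M2, M7 cover every topic at stipend 7 + 17 = 24.
Any cover uses at least 2 members; among all covering selections none totals below 24.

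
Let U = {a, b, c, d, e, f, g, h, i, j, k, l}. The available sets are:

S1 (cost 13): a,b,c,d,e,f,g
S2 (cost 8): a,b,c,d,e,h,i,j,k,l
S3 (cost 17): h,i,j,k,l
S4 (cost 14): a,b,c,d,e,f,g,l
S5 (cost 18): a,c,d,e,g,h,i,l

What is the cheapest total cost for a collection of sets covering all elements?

S1, S2 cover every element at cost 13 + 8 = 21.
Any cover uses at least 2 sets; among all covering selections none totals below 21.

21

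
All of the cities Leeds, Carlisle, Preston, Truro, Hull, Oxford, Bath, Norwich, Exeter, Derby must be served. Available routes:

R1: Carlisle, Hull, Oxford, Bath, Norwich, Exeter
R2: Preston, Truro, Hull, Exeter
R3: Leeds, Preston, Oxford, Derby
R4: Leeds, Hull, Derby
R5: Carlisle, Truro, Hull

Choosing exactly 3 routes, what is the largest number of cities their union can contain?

10

Choosing R1, R2, R3 covers {Leeds, Carlisle, Preston, Truro, Hull, Oxford, Bath, Norwich, Exeter, Derby} — 10 cities.
That is all 10 cities.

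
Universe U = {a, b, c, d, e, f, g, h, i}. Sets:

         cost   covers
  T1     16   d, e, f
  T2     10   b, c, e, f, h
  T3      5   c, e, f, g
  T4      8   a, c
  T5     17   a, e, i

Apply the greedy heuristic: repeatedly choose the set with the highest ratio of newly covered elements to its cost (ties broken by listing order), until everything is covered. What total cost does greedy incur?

56

Pick 1: T3 adds 4 new (c, e, f, g) at cost 5 (ratio 4/5).
Pick 2: T2 adds 2 new (b, h) at cost 10 (ratio 2/10).
Pick 3: T4 adds 1 new (a) at cost 8 (ratio 1/8).
Pick 4: T1 adds 1 new (d) at cost 16 (ratio 1/16).
Pick 5: T5 adds 1 new (i) at cost 17 (ratio 1/17).
Greedy total cost: 5 + 10 + 8 + 16 + 17 = 56. (The true optimum is 48, so greedy overshoots here.)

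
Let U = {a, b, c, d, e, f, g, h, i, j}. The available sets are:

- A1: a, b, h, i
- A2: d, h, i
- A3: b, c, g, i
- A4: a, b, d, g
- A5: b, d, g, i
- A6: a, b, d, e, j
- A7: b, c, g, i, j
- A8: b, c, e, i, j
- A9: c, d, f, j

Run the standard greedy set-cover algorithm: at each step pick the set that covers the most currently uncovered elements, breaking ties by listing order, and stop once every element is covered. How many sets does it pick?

Pick 1: A6 covers 5 new elements (a, b, d, e, j).
Pick 2: A3 covers 3 new elements (c, g, i).
Pick 3: A1 covers 1 new elements (h).
Pick 4: A9 covers 1 new elements (f).
Greedy uses 4 sets.

4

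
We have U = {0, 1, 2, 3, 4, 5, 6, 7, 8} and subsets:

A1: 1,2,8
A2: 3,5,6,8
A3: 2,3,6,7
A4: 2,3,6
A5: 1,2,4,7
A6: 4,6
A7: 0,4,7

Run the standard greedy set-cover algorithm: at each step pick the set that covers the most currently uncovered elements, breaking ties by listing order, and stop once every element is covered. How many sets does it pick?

Pick 1: A2 covers 4 new elements (3, 5, 6, 8).
Pick 2: A5 covers 4 new elements (1, 2, 4, 7).
Pick 3: A7 covers 1 new elements (0).
Greedy uses 3 sets.

3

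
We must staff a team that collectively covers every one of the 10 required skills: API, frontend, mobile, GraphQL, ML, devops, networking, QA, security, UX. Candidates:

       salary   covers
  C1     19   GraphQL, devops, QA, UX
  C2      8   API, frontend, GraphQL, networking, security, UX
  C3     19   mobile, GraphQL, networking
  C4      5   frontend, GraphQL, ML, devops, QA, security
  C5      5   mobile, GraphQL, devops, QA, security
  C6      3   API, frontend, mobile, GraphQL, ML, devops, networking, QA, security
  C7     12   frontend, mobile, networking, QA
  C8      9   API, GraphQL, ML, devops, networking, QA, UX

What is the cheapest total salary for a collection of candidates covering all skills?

C2, C6 cover every skill at salary 8 + 3 = 11.
Any cover uses at least 2 candidates; among all covering selections none totals below 11.

11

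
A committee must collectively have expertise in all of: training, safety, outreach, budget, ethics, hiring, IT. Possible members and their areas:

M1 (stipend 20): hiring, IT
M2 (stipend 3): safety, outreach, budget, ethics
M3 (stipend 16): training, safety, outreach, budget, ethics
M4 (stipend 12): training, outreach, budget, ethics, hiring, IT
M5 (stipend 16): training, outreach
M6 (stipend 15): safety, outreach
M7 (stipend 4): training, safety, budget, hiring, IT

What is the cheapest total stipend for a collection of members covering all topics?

7

M2, M7 cover every topic at stipend 3 + 4 = 7.
Any cover uses at least 2 members; among all covering selections none totals below 7.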